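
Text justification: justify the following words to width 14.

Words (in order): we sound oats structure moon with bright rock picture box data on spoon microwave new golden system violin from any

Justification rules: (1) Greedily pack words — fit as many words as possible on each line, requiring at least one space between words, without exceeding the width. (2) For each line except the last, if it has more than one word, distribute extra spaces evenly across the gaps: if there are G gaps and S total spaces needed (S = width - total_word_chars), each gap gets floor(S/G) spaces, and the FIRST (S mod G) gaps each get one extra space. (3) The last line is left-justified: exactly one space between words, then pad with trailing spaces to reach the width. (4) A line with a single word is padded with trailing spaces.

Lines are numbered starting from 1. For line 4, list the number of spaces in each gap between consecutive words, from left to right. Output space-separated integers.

Line 1: ['we', 'sound', 'oats'] (min_width=13, slack=1)
Line 2: ['structure', 'moon'] (min_width=14, slack=0)
Line 3: ['with', 'bright'] (min_width=11, slack=3)
Line 4: ['rock', 'picture'] (min_width=12, slack=2)
Line 5: ['box', 'data', 'on'] (min_width=11, slack=3)
Line 6: ['spoon'] (min_width=5, slack=9)
Line 7: ['microwave', 'new'] (min_width=13, slack=1)
Line 8: ['golden', 'system'] (min_width=13, slack=1)
Line 9: ['violin', 'from'] (min_width=11, slack=3)
Line 10: ['any'] (min_width=3, slack=11)

Answer: 3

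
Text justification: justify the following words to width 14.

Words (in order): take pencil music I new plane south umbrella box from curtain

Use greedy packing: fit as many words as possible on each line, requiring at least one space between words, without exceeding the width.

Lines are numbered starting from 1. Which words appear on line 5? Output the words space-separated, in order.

Line 1: ['take', 'pencil'] (min_width=11, slack=3)
Line 2: ['music', 'I', 'new'] (min_width=11, slack=3)
Line 3: ['plane', 'south'] (min_width=11, slack=3)
Line 4: ['umbrella', 'box'] (min_width=12, slack=2)
Line 5: ['from', 'curtain'] (min_width=12, slack=2)

Answer: from curtain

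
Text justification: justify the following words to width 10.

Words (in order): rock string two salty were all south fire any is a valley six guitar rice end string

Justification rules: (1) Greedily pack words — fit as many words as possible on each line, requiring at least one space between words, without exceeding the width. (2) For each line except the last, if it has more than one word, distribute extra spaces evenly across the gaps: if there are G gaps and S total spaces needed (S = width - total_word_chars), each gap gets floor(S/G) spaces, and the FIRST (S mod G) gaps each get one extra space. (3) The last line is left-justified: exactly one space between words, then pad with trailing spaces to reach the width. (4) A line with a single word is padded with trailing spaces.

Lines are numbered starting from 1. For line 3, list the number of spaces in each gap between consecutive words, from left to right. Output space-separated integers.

Answer: 1

Derivation:
Line 1: ['rock'] (min_width=4, slack=6)
Line 2: ['string', 'two'] (min_width=10, slack=0)
Line 3: ['salty', 'were'] (min_width=10, slack=0)
Line 4: ['all', 'south'] (min_width=9, slack=1)
Line 5: ['fire', 'any'] (min_width=8, slack=2)
Line 6: ['is', 'a'] (min_width=4, slack=6)
Line 7: ['valley', 'six'] (min_width=10, slack=0)
Line 8: ['guitar'] (min_width=6, slack=4)
Line 9: ['rice', 'end'] (min_width=8, slack=2)
Line 10: ['string'] (min_width=6, slack=4)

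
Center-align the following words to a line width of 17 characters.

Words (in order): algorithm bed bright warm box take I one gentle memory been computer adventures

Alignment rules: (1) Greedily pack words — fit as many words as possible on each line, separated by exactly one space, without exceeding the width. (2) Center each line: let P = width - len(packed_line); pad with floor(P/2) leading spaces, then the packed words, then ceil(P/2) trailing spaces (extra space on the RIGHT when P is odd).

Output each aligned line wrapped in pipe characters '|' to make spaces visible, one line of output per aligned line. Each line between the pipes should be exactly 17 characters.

Line 1: ['algorithm', 'bed'] (min_width=13, slack=4)
Line 2: ['bright', 'warm', 'box'] (min_width=15, slack=2)
Line 3: ['take', 'I', 'one', 'gentle'] (min_width=17, slack=0)
Line 4: ['memory', 'been'] (min_width=11, slack=6)
Line 5: ['computer'] (min_width=8, slack=9)
Line 6: ['adventures'] (min_width=10, slack=7)

Answer: |  algorithm bed  |
| bright warm box |
|take I one gentle|
|   memory been   |
|    computer     |
|   adventures    |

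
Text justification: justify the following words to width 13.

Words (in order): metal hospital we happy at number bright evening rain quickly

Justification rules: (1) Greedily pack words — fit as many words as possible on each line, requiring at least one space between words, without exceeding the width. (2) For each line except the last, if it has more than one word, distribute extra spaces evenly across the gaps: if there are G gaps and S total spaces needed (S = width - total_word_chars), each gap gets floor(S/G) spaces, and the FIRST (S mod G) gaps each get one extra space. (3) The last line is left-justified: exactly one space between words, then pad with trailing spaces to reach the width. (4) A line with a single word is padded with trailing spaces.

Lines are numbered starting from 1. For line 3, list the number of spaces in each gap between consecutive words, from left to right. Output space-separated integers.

Line 1: ['metal'] (min_width=5, slack=8)
Line 2: ['hospital', 'we'] (min_width=11, slack=2)
Line 3: ['happy', 'at'] (min_width=8, slack=5)
Line 4: ['number', 'bright'] (min_width=13, slack=0)
Line 5: ['evening', 'rain'] (min_width=12, slack=1)
Line 6: ['quickly'] (min_width=7, slack=6)

Answer: 6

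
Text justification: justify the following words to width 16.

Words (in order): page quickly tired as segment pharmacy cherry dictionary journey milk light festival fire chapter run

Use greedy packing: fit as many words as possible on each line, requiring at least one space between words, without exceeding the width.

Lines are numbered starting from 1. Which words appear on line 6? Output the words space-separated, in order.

Line 1: ['page', 'quickly'] (min_width=12, slack=4)
Line 2: ['tired', 'as', 'segment'] (min_width=16, slack=0)
Line 3: ['pharmacy', 'cherry'] (min_width=15, slack=1)
Line 4: ['dictionary'] (min_width=10, slack=6)
Line 5: ['journey', 'milk'] (min_width=12, slack=4)
Line 6: ['light', 'festival'] (min_width=14, slack=2)
Line 7: ['fire', 'chapter', 'run'] (min_width=16, slack=0)

Answer: light festival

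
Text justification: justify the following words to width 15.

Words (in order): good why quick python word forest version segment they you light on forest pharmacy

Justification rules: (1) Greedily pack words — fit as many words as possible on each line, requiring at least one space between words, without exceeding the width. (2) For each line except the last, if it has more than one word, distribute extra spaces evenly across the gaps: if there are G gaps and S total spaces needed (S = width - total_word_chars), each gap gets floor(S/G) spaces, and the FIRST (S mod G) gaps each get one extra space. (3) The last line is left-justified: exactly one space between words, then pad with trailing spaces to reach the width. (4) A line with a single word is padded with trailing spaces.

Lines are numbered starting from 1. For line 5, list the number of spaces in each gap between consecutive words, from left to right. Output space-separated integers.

Answer: 3 2

Derivation:
Line 1: ['good', 'why', 'quick'] (min_width=14, slack=1)
Line 2: ['python', 'word'] (min_width=11, slack=4)
Line 3: ['forest', 'version'] (min_width=14, slack=1)
Line 4: ['segment', 'they'] (min_width=12, slack=3)
Line 5: ['you', 'light', 'on'] (min_width=12, slack=3)
Line 6: ['forest', 'pharmacy'] (min_width=15, slack=0)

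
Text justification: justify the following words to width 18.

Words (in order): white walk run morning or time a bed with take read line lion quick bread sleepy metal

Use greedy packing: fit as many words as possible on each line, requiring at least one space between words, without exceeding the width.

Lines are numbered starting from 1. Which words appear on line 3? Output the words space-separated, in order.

Answer: bed with take read

Derivation:
Line 1: ['white', 'walk', 'run'] (min_width=14, slack=4)
Line 2: ['morning', 'or', 'time', 'a'] (min_width=17, slack=1)
Line 3: ['bed', 'with', 'take', 'read'] (min_width=18, slack=0)
Line 4: ['line', 'lion', 'quick'] (min_width=15, slack=3)
Line 5: ['bread', 'sleepy', 'metal'] (min_width=18, slack=0)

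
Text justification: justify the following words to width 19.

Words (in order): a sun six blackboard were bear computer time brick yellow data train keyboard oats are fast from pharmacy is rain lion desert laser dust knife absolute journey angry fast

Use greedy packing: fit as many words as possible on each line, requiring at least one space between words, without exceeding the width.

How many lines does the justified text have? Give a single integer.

Line 1: ['a', 'sun', 'six'] (min_width=9, slack=10)
Line 2: ['blackboard', 'were'] (min_width=15, slack=4)
Line 3: ['bear', 'computer', 'time'] (min_width=18, slack=1)
Line 4: ['brick', 'yellow', 'data'] (min_width=17, slack=2)
Line 5: ['train', 'keyboard', 'oats'] (min_width=19, slack=0)
Line 6: ['are', 'fast', 'from'] (min_width=13, slack=6)
Line 7: ['pharmacy', 'is', 'rain'] (min_width=16, slack=3)
Line 8: ['lion', 'desert', 'laser'] (min_width=17, slack=2)
Line 9: ['dust', 'knife', 'absolute'] (min_width=19, slack=0)
Line 10: ['journey', 'angry', 'fast'] (min_width=18, slack=1)
Total lines: 10

Answer: 10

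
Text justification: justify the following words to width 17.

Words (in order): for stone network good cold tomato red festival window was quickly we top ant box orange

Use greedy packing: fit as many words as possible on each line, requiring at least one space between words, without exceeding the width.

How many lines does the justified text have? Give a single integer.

Line 1: ['for', 'stone', 'network'] (min_width=17, slack=0)
Line 2: ['good', 'cold', 'tomato'] (min_width=16, slack=1)
Line 3: ['red', 'festival'] (min_width=12, slack=5)
Line 4: ['window', 'was'] (min_width=10, slack=7)
Line 5: ['quickly', 'we', 'top'] (min_width=14, slack=3)
Line 6: ['ant', 'box', 'orange'] (min_width=14, slack=3)
Total lines: 6

Answer: 6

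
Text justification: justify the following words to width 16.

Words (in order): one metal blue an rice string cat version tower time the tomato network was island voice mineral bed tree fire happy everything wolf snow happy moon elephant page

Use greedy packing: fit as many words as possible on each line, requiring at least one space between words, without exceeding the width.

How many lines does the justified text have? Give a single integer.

Answer: 11

Derivation:
Line 1: ['one', 'metal', 'blue'] (min_width=14, slack=2)
Line 2: ['an', 'rice', 'string'] (min_width=14, slack=2)
Line 3: ['cat', 'version'] (min_width=11, slack=5)
Line 4: ['tower', 'time', 'the'] (min_width=14, slack=2)
Line 5: ['tomato', 'network'] (min_width=14, slack=2)
Line 6: ['was', 'island', 'voice'] (min_width=16, slack=0)
Line 7: ['mineral', 'bed', 'tree'] (min_width=16, slack=0)
Line 8: ['fire', 'happy'] (min_width=10, slack=6)
Line 9: ['everything', 'wolf'] (min_width=15, slack=1)
Line 10: ['snow', 'happy', 'moon'] (min_width=15, slack=1)
Line 11: ['elephant', 'page'] (min_width=13, slack=3)
Total lines: 11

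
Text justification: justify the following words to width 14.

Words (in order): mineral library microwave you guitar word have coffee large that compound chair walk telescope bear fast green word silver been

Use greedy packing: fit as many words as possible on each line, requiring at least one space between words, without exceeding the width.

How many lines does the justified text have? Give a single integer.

Line 1: ['mineral'] (min_width=7, slack=7)
Line 2: ['library'] (min_width=7, slack=7)
Line 3: ['microwave', 'you'] (min_width=13, slack=1)
Line 4: ['guitar', 'word'] (min_width=11, slack=3)
Line 5: ['have', 'coffee'] (min_width=11, slack=3)
Line 6: ['large', 'that'] (min_width=10, slack=4)
Line 7: ['compound', 'chair'] (min_width=14, slack=0)
Line 8: ['walk', 'telescope'] (min_width=14, slack=0)
Line 9: ['bear', 'fast'] (min_width=9, slack=5)
Line 10: ['green', 'word'] (min_width=10, slack=4)
Line 11: ['silver', 'been'] (min_width=11, slack=3)
Total lines: 11

Answer: 11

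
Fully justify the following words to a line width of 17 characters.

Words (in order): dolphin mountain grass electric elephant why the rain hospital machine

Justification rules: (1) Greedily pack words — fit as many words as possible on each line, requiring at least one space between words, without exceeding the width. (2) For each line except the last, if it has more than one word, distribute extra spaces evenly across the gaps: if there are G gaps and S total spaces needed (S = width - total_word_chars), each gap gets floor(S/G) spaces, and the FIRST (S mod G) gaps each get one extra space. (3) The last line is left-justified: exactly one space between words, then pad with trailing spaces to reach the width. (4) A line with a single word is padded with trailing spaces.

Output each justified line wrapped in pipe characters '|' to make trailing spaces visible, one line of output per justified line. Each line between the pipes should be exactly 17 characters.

Answer: |dolphin  mountain|
|grass    electric|
|elephant  why the|
|rain     hospital|
|machine          |

Derivation:
Line 1: ['dolphin', 'mountain'] (min_width=16, slack=1)
Line 2: ['grass', 'electric'] (min_width=14, slack=3)
Line 3: ['elephant', 'why', 'the'] (min_width=16, slack=1)
Line 4: ['rain', 'hospital'] (min_width=13, slack=4)
Line 5: ['machine'] (min_width=7, slack=10)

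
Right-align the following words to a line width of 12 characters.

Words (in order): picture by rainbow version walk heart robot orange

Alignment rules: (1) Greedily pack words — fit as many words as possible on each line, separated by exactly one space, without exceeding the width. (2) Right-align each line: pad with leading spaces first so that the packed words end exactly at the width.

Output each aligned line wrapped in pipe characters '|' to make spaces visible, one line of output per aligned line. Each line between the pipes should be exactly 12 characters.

Line 1: ['picture', 'by'] (min_width=10, slack=2)
Line 2: ['rainbow'] (min_width=7, slack=5)
Line 3: ['version', 'walk'] (min_width=12, slack=0)
Line 4: ['heart', 'robot'] (min_width=11, slack=1)
Line 5: ['orange'] (min_width=6, slack=6)

Answer: |  picture by|
|     rainbow|
|version walk|
| heart robot|
|      orange|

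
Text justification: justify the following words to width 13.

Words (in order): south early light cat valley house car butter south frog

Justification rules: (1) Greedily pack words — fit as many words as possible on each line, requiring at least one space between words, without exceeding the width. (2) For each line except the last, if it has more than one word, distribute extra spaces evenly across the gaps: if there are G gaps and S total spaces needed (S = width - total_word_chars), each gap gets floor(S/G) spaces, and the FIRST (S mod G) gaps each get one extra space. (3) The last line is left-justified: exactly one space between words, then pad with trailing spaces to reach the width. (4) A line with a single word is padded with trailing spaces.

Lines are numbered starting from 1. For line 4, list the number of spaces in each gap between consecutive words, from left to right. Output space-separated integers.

Line 1: ['south', 'early'] (min_width=11, slack=2)
Line 2: ['light', 'cat'] (min_width=9, slack=4)
Line 3: ['valley', 'house'] (min_width=12, slack=1)
Line 4: ['car', 'butter'] (min_width=10, slack=3)
Line 5: ['south', 'frog'] (min_width=10, slack=3)

Answer: 4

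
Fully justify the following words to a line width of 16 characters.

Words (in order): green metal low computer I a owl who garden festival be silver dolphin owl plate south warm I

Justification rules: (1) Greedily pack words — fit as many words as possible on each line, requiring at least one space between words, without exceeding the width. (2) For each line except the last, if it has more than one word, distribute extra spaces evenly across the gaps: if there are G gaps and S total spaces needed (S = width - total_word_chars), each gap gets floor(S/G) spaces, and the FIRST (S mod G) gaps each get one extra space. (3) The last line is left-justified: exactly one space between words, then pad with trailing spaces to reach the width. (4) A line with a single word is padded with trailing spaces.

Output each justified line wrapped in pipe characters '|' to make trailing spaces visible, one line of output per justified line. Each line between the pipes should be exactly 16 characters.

Answer: |green  metal low|
|computer I a owl|
|who       garden|
|festival      be|
|silver   dolphin|
|owl  plate south|
|warm I          |

Derivation:
Line 1: ['green', 'metal', 'low'] (min_width=15, slack=1)
Line 2: ['computer', 'I', 'a', 'owl'] (min_width=16, slack=0)
Line 3: ['who', 'garden'] (min_width=10, slack=6)
Line 4: ['festival', 'be'] (min_width=11, slack=5)
Line 5: ['silver', 'dolphin'] (min_width=14, slack=2)
Line 6: ['owl', 'plate', 'south'] (min_width=15, slack=1)
Line 7: ['warm', 'I'] (min_width=6, slack=10)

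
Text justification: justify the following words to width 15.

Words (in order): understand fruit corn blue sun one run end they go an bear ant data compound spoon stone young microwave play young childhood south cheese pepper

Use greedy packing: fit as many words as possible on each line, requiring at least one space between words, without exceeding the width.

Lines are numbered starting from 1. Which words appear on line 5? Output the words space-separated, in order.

Line 1: ['understand'] (min_width=10, slack=5)
Line 2: ['fruit', 'corn', 'blue'] (min_width=15, slack=0)
Line 3: ['sun', 'one', 'run', 'end'] (min_width=15, slack=0)
Line 4: ['they', 'go', 'an', 'bear'] (min_width=15, slack=0)
Line 5: ['ant', 'data'] (min_width=8, slack=7)
Line 6: ['compound', 'spoon'] (min_width=14, slack=1)
Line 7: ['stone', 'young'] (min_width=11, slack=4)
Line 8: ['microwave', 'play'] (min_width=14, slack=1)
Line 9: ['young', 'childhood'] (min_width=15, slack=0)
Line 10: ['south', 'cheese'] (min_width=12, slack=3)
Line 11: ['pepper'] (min_width=6, slack=9)

Answer: ant data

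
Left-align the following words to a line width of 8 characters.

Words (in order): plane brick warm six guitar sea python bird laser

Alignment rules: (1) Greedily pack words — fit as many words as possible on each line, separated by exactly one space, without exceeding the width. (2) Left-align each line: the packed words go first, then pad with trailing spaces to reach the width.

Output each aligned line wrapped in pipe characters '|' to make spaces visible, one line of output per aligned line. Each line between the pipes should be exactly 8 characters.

Answer: |plane   |
|brick   |
|warm six|
|guitar  |
|sea     |
|python  |
|bird    |
|laser   |

Derivation:
Line 1: ['plane'] (min_width=5, slack=3)
Line 2: ['brick'] (min_width=5, slack=3)
Line 3: ['warm', 'six'] (min_width=8, slack=0)
Line 4: ['guitar'] (min_width=6, slack=2)
Line 5: ['sea'] (min_width=3, slack=5)
Line 6: ['python'] (min_width=6, slack=2)
Line 7: ['bird'] (min_width=4, slack=4)
Line 8: ['laser'] (min_width=5, slack=3)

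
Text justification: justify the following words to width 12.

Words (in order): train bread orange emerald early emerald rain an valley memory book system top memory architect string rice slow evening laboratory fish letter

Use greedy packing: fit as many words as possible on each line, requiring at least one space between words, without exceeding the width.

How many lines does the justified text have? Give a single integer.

Answer: 14

Derivation:
Line 1: ['train', 'bread'] (min_width=11, slack=1)
Line 2: ['orange'] (min_width=6, slack=6)
Line 3: ['emerald'] (min_width=7, slack=5)
Line 4: ['early'] (min_width=5, slack=7)
Line 5: ['emerald', 'rain'] (min_width=12, slack=0)
Line 6: ['an', 'valley'] (min_width=9, slack=3)
Line 7: ['memory', 'book'] (min_width=11, slack=1)
Line 8: ['system', 'top'] (min_width=10, slack=2)
Line 9: ['memory'] (min_width=6, slack=6)
Line 10: ['architect'] (min_width=9, slack=3)
Line 11: ['string', 'rice'] (min_width=11, slack=1)
Line 12: ['slow', 'evening'] (min_width=12, slack=0)
Line 13: ['laboratory'] (min_width=10, slack=2)
Line 14: ['fish', 'letter'] (min_width=11, slack=1)
Total lines: 14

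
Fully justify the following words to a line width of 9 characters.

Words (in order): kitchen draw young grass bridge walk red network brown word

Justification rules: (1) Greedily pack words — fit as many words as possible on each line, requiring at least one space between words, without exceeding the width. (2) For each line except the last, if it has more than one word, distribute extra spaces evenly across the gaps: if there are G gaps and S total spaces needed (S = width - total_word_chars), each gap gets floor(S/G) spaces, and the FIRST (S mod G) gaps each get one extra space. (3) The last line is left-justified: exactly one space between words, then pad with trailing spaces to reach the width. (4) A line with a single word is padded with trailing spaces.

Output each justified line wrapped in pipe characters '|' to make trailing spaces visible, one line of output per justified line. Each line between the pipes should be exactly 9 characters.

Line 1: ['kitchen'] (min_width=7, slack=2)
Line 2: ['draw'] (min_width=4, slack=5)
Line 3: ['young'] (min_width=5, slack=4)
Line 4: ['grass'] (min_width=5, slack=4)
Line 5: ['bridge'] (min_width=6, slack=3)
Line 6: ['walk', 'red'] (min_width=8, slack=1)
Line 7: ['network'] (min_width=7, slack=2)
Line 8: ['brown'] (min_width=5, slack=4)
Line 9: ['word'] (min_width=4, slack=5)

Answer: |kitchen  |
|draw     |
|young    |
|grass    |
|bridge   |
|walk  red|
|network  |
|brown    |
|word     |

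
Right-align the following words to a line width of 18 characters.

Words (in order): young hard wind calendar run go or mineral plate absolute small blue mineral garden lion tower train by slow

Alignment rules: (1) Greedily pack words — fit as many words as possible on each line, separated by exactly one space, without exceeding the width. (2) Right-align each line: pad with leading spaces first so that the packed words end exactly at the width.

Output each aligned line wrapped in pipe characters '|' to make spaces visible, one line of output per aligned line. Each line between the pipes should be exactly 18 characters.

Line 1: ['young', 'hard', 'wind'] (min_width=15, slack=3)
Line 2: ['calendar', 'run', 'go', 'or'] (min_width=18, slack=0)
Line 3: ['mineral', 'plate'] (min_width=13, slack=5)
Line 4: ['absolute', 'small'] (min_width=14, slack=4)
Line 5: ['blue', 'mineral'] (min_width=12, slack=6)
Line 6: ['garden', 'lion', 'tower'] (min_width=17, slack=1)
Line 7: ['train', 'by', 'slow'] (min_width=13, slack=5)

Answer: |   young hard wind|
|calendar run go or|
|     mineral plate|
|    absolute small|
|      blue mineral|
| garden lion tower|
|     train by slow|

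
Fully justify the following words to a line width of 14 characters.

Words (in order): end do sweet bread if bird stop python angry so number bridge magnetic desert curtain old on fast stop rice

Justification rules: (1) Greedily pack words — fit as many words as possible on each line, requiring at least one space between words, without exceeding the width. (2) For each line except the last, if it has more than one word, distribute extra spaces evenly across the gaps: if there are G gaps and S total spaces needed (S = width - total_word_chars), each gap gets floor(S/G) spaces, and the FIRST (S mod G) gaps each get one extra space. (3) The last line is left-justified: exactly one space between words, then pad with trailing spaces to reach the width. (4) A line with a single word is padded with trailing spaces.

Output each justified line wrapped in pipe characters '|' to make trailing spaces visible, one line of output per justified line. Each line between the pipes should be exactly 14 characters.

Answer: |end  do  sweet|
|bread  if bird|
|stop    python|
|angry       so|
|number  bridge|
|magnetic      |
|desert curtain|
|old   on  fast|
|stop rice     |

Derivation:
Line 1: ['end', 'do', 'sweet'] (min_width=12, slack=2)
Line 2: ['bread', 'if', 'bird'] (min_width=13, slack=1)
Line 3: ['stop', 'python'] (min_width=11, slack=3)
Line 4: ['angry', 'so'] (min_width=8, slack=6)
Line 5: ['number', 'bridge'] (min_width=13, slack=1)
Line 6: ['magnetic'] (min_width=8, slack=6)
Line 7: ['desert', 'curtain'] (min_width=14, slack=0)
Line 8: ['old', 'on', 'fast'] (min_width=11, slack=3)
Line 9: ['stop', 'rice'] (min_width=9, slack=5)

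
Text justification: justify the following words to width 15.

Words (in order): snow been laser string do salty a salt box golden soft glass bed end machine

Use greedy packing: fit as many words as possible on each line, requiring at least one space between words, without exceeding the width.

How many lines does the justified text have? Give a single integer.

Answer: 6

Derivation:
Line 1: ['snow', 'been', 'laser'] (min_width=15, slack=0)
Line 2: ['string', 'do', 'salty'] (min_width=15, slack=0)
Line 3: ['a', 'salt', 'box'] (min_width=10, slack=5)
Line 4: ['golden', 'soft'] (min_width=11, slack=4)
Line 5: ['glass', 'bed', 'end'] (min_width=13, slack=2)
Line 6: ['machine'] (min_width=7, slack=8)
Total lines: 6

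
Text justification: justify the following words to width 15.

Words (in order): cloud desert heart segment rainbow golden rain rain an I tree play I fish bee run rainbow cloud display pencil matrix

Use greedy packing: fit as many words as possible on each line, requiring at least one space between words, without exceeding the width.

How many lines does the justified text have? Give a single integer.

Answer: 9

Derivation:
Line 1: ['cloud', 'desert'] (min_width=12, slack=3)
Line 2: ['heart', 'segment'] (min_width=13, slack=2)
Line 3: ['rainbow', 'golden'] (min_width=14, slack=1)
Line 4: ['rain', 'rain', 'an', 'I'] (min_width=14, slack=1)
Line 5: ['tree', 'play', 'I'] (min_width=11, slack=4)
Line 6: ['fish', 'bee', 'run'] (min_width=12, slack=3)
Line 7: ['rainbow', 'cloud'] (min_width=13, slack=2)
Line 8: ['display', 'pencil'] (min_width=14, slack=1)
Line 9: ['matrix'] (min_width=6, slack=9)
Total lines: 9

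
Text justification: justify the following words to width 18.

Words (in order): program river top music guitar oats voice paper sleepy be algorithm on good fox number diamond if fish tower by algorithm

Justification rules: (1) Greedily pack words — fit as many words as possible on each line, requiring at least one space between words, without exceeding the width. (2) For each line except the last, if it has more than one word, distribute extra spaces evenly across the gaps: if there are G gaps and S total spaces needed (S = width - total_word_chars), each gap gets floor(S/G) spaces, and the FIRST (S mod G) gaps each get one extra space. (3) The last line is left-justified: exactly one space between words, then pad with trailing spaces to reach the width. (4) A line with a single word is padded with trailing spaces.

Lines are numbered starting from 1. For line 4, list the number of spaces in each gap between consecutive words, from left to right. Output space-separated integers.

Line 1: ['program', 'river', 'top'] (min_width=17, slack=1)
Line 2: ['music', 'guitar', 'oats'] (min_width=17, slack=1)
Line 3: ['voice', 'paper', 'sleepy'] (min_width=18, slack=0)
Line 4: ['be', 'algorithm', 'on'] (min_width=15, slack=3)
Line 5: ['good', 'fox', 'number'] (min_width=15, slack=3)
Line 6: ['diamond', 'if', 'fish'] (min_width=15, slack=3)
Line 7: ['tower', 'by', 'algorithm'] (min_width=18, slack=0)

Answer: 3 2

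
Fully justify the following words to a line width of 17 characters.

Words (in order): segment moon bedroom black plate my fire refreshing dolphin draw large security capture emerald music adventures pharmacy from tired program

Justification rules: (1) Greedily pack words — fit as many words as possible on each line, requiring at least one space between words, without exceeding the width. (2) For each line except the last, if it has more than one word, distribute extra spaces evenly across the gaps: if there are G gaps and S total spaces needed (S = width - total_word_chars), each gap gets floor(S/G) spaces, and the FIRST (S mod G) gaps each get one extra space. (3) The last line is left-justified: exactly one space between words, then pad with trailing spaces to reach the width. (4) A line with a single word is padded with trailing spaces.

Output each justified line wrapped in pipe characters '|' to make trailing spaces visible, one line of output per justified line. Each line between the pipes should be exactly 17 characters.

Answer: |segment      moon|
|bedroom     black|
|plate   my   fire|
|refreshing       |
|dolphin      draw|
|large    security|
|capture   emerald|
|music  adventures|
|pharmacy     from|
|tired program    |

Derivation:
Line 1: ['segment', 'moon'] (min_width=12, slack=5)
Line 2: ['bedroom', 'black'] (min_width=13, slack=4)
Line 3: ['plate', 'my', 'fire'] (min_width=13, slack=4)
Line 4: ['refreshing'] (min_width=10, slack=7)
Line 5: ['dolphin', 'draw'] (min_width=12, slack=5)
Line 6: ['large', 'security'] (min_width=14, slack=3)
Line 7: ['capture', 'emerald'] (min_width=15, slack=2)
Line 8: ['music', 'adventures'] (min_width=16, slack=1)
Line 9: ['pharmacy', 'from'] (min_width=13, slack=4)
Line 10: ['tired', 'program'] (min_width=13, slack=4)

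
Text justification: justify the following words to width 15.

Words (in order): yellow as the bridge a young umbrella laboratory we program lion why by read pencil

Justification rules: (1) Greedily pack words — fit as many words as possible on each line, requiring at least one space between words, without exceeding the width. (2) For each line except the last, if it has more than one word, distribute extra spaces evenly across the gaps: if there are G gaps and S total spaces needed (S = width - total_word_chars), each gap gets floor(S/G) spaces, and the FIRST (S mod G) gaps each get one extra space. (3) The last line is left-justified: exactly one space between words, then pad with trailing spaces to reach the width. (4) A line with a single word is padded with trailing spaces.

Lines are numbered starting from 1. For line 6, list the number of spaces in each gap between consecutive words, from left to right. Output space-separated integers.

Answer: 3 3

Derivation:
Line 1: ['yellow', 'as', 'the'] (min_width=13, slack=2)
Line 2: ['bridge', 'a', 'young'] (min_width=14, slack=1)
Line 3: ['umbrella'] (min_width=8, slack=7)
Line 4: ['laboratory', 'we'] (min_width=13, slack=2)
Line 5: ['program', 'lion'] (min_width=12, slack=3)
Line 6: ['why', 'by', 'read'] (min_width=11, slack=4)
Line 7: ['pencil'] (min_width=6, slack=9)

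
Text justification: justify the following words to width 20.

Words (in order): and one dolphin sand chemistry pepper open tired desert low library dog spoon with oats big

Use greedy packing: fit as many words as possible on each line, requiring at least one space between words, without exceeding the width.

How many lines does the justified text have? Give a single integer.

Answer: 5

Derivation:
Line 1: ['and', 'one', 'dolphin', 'sand'] (min_width=20, slack=0)
Line 2: ['chemistry', 'pepper'] (min_width=16, slack=4)
Line 3: ['open', 'tired', 'desert'] (min_width=17, slack=3)
Line 4: ['low', 'library', 'dog'] (min_width=15, slack=5)
Line 5: ['spoon', 'with', 'oats', 'big'] (min_width=19, slack=1)
Total lines: 5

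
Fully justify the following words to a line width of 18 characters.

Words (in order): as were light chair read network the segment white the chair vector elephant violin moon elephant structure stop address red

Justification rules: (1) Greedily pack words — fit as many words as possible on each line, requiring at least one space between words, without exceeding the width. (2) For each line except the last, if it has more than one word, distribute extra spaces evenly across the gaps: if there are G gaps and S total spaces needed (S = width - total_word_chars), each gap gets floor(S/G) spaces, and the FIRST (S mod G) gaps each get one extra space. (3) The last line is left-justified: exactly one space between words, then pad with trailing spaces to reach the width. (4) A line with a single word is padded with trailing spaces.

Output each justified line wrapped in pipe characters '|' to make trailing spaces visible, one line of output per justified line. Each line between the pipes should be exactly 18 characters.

Line 1: ['as', 'were', 'light'] (min_width=13, slack=5)
Line 2: ['chair', 'read', 'network'] (min_width=18, slack=0)
Line 3: ['the', 'segment', 'white'] (min_width=17, slack=1)
Line 4: ['the', 'chair', 'vector'] (min_width=16, slack=2)
Line 5: ['elephant', 'violin'] (min_width=15, slack=3)
Line 6: ['moon', 'elephant'] (min_width=13, slack=5)
Line 7: ['structure', 'stop'] (min_width=14, slack=4)
Line 8: ['address', 'red'] (min_width=11, slack=7)

Answer: |as    were   light|
|chair read network|
|the  segment white|
|the  chair  vector|
|elephant    violin|
|moon      elephant|
|structure     stop|
|address red       |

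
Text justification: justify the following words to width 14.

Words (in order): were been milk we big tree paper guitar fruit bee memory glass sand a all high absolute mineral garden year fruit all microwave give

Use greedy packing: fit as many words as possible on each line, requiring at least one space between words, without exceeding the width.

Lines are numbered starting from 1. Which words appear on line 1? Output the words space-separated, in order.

Answer: were been milk

Derivation:
Line 1: ['were', 'been', 'milk'] (min_width=14, slack=0)
Line 2: ['we', 'big', 'tree'] (min_width=11, slack=3)
Line 3: ['paper', 'guitar'] (min_width=12, slack=2)
Line 4: ['fruit', 'bee'] (min_width=9, slack=5)
Line 5: ['memory', 'glass'] (min_width=12, slack=2)
Line 6: ['sand', 'a', 'all'] (min_width=10, slack=4)
Line 7: ['high', 'absolute'] (min_width=13, slack=1)
Line 8: ['mineral', 'garden'] (min_width=14, slack=0)
Line 9: ['year', 'fruit', 'all'] (min_width=14, slack=0)
Line 10: ['microwave', 'give'] (min_width=14, slack=0)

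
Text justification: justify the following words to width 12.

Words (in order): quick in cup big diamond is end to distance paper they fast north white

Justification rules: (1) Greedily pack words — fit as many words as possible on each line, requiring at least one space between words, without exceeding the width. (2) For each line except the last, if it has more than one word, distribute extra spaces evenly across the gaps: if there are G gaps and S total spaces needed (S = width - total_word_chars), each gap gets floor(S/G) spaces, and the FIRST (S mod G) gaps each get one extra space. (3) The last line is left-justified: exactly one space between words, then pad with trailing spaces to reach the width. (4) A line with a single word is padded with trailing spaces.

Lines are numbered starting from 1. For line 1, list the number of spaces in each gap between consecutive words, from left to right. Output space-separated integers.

Line 1: ['quick', 'in', 'cup'] (min_width=12, slack=0)
Line 2: ['big', 'diamond'] (min_width=11, slack=1)
Line 3: ['is', 'end', 'to'] (min_width=9, slack=3)
Line 4: ['distance'] (min_width=8, slack=4)
Line 5: ['paper', 'they'] (min_width=10, slack=2)
Line 6: ['fast', 'north'] (min_width=10, slack=2)
Line 7: ['white'] (min_width=5, slack=7)

Answer: 1 1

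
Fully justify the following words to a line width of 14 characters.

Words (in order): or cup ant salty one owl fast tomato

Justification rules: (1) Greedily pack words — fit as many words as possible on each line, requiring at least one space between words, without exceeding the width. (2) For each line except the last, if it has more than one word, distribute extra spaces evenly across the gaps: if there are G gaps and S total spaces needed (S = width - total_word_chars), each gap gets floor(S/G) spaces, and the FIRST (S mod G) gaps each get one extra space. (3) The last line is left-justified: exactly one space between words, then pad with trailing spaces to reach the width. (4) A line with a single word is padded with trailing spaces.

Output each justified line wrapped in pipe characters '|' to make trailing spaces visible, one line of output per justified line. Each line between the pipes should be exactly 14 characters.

Answer: |or   cup   ant|
|salty  one owl|
|fast tomato   |

Derivation:
Line 1: ['or', 'cup', 'ant'] (min_width=10, slack=4)
Line 2: ['salty', 'one', 'owl'] (min_width=13, slack=1)
Line 3: ['fast', 'tomato'] (min_width=11, slack=3)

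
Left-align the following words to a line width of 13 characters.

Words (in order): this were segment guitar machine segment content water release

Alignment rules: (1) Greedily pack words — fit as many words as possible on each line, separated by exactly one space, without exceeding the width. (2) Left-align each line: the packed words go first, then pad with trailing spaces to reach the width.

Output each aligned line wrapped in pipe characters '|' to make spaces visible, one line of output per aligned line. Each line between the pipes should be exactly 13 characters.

Line 1: ['this', 'were'] (min_width=9, slack=4)
Line 2: ['segment'] (min_width=7, slack=6)
Line 3: ['guitar'] (min_width=6, slack=7)
Line 4: ['machine'] (min_width=7, slack=6)
Line 5: ['segment'] (min_width=7, slack=6)
Line 6: ['content', 'water'] (min_width=13, slack=0)
Line 7: ['release'] (min_width=7, slack=6)

Answer: |this were    |
|segment      |
|guitar       |
|machine      |
|segment      |
|content water|
|release      |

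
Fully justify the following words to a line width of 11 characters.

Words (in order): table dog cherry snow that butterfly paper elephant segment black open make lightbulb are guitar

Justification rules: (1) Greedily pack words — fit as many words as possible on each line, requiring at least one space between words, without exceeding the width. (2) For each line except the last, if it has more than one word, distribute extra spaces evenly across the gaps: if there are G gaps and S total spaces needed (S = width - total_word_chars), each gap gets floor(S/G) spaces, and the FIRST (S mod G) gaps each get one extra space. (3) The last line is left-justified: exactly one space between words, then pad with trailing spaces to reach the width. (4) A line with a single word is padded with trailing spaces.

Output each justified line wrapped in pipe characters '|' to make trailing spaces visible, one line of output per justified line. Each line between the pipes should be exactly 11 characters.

Answer: |table   dog|
|cherry snow|
|that       |
|butterfly  |
|paper      |
|elephant   |
|segment    |
|black  open|
|make       |
|lightbulb  |
|are guitar |

Derivation:
Line 1: ['table', 'dog'] (min_width=9, slack=2)
Line 2: ['cherry', 'snow'] (min_width=11, slack=0)
Line 3: ['that'] (min_width=4, slack=7)
Line 4: ['butterfly'] (min_width=9, slack=2)
Line 5: ['paper'] (min_width=5, slack=6)
Line 6: ['elephant'] (min_width=8, slack=3)
Line 7: ['segment'] (min_width=7, slack=4)
Line 8: ['black', 'open'] (min_width=10, slack=1)
Line 9: ['make'] (min_width=4, slack=7)
Line 10: ['lightbulb'] (min_width=9, slack=2)
Line 11: ['are', 'guitar'] (min_width=10, slack=1)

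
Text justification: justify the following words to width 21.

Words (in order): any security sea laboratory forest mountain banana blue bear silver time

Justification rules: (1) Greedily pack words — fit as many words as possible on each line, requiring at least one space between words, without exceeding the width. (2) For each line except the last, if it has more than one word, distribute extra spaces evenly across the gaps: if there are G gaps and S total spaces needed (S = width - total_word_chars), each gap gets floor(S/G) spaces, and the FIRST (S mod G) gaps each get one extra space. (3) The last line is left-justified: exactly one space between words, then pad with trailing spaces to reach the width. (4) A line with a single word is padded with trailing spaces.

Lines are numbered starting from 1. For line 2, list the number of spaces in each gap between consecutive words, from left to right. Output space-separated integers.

Line 1: ['any', 'security', 'sea'] (min_width=16, slack=5)
Line 2: ['laboratory', 'forest'] (min_width=17, slack=4)
Line 3: ['mountain', 'banana', 'blue'] (min_width=20, slack=1)
Line 4: ['bear', 'silver', 'time'] (min_width=16, slack=5)

Answer: 5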